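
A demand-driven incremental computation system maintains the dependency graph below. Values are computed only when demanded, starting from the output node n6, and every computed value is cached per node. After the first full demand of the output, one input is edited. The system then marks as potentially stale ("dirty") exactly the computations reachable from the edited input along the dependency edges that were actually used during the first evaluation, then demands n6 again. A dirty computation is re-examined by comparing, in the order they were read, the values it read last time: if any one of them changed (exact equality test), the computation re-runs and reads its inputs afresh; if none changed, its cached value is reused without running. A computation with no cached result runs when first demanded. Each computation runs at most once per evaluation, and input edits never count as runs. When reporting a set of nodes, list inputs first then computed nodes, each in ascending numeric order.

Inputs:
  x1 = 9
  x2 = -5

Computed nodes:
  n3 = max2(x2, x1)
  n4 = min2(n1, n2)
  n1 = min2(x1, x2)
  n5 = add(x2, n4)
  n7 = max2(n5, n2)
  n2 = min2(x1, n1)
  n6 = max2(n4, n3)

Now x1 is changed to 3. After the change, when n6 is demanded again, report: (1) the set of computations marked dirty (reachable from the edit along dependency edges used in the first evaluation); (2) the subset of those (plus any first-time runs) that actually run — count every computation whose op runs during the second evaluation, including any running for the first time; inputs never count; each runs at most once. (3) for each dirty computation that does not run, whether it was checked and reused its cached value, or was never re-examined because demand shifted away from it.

First evaluation (everything demanded from the output):
  n1 = min2(9, -5) = -5
  n2 = min2(9, -5) = -5
  n3 = max2(-5, 9) = 9
  n4 = min2(-5, -5) = -5
  n6 = max2(-5, 9) = 9

Propagation after the edit:
  n1: runs — x1 9->3; result -5 (same value as before).
  n2: runs — x1 9->3; result -5 (same value as before).
  n3: runs — x1 9->3; result 3.
  n4: checked — values it read are unchanged (n1 unchanged, n2 unchanged); reused cached -5 without running.
  n6: runs — n3 9->3; result 3.

Key observation: the cutoff stops propagation at n4 — its inputs' values are unchanged, so it reuses its cache.

Marked dirty: n1, n2, n3, n4, n6.
Computations that run: n1, n2, n3, n6 — 4 in total.
Checked but reused from cache: n4.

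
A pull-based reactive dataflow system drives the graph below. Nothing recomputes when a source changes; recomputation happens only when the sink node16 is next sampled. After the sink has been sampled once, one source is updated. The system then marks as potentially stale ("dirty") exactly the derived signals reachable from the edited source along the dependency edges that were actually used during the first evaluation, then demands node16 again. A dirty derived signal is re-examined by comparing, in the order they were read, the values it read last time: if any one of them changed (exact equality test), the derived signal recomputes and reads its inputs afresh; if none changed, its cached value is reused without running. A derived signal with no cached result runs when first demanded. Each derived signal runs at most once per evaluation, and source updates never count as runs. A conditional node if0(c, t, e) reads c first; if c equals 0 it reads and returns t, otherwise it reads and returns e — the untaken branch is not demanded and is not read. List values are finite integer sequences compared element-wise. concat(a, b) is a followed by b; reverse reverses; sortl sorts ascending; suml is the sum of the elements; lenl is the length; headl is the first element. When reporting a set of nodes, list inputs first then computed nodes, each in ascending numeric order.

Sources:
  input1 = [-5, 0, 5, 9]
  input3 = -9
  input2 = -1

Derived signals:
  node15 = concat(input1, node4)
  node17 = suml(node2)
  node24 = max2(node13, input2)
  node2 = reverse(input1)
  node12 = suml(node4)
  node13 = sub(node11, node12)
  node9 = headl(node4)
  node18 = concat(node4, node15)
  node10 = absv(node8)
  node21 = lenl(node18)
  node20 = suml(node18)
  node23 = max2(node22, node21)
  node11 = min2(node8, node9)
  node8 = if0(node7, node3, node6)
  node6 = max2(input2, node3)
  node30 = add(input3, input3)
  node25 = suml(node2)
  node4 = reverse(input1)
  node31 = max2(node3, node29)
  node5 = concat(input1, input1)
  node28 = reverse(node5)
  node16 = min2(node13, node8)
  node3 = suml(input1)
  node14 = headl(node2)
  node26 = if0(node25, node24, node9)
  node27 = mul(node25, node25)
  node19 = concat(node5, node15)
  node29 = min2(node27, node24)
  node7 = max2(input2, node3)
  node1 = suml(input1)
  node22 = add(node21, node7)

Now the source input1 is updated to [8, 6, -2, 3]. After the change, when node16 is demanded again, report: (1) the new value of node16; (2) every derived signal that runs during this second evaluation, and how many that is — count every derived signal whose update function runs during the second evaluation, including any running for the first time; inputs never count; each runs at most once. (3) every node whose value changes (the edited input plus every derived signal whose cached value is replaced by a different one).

New value of node16: -12.
Derived signals that run: node3, node4, node6, node7, node8, node9, node11, node12, node13, node16 — 10 in total.
Values that change: input1, node3, node4, node6, node7, node8, node9, node11, node12, node13, node16.

First evaluation (everything demanded from the output):
  node3 = suml([-5, 0, 5, 9]) = 9
  node4 = reverse([-5, 0, 5, 9]) = [9, 5, 0, -5]
  node6 = max2(-1, 9) = 9
  node7 = max2(-1, 9) = 9
  node8 = if0(node7=9 -> else branch node6) = 9
  node9 = headl([9, 5, 0, -5]) = 9
  node11 = min2(9, 9) = 9
  node12 = suml([9, 5, 0, -5]) = 9
  node13 = sub(9, 9) = 0
  node16 = min2(0, 9) = 0

Propagation after the edit:
  node3: runs — input1 [-5, 0, 5, 9]->[8, 6, -2, 3]; result 15.
  node4: runs — input1 [-5, 0, 5, 9]->[8, 6, -2, 3]; result [3, -2, 6, 8].
  node6: runs — node3 9->15; result 15.
  node7: runs — node3 9->15; result 15.
  node8: runs — node7 9->15; node6 9->15; result 15.
  node9: runs — node4 [9, 5, 0, -5]->[3, -2, 6, 8]; result 3.
  node11: runs — node8 9->15; node9 9->3; result 3.
  node12: runs — node4 [9, 5, 0, -5]->[3, -2, 6, 8]; result 15.
  node13: runs — node11 9->3; node12 9->15; result -12.
  node16: runs — node13 0->-12; node8 9->15; result -12.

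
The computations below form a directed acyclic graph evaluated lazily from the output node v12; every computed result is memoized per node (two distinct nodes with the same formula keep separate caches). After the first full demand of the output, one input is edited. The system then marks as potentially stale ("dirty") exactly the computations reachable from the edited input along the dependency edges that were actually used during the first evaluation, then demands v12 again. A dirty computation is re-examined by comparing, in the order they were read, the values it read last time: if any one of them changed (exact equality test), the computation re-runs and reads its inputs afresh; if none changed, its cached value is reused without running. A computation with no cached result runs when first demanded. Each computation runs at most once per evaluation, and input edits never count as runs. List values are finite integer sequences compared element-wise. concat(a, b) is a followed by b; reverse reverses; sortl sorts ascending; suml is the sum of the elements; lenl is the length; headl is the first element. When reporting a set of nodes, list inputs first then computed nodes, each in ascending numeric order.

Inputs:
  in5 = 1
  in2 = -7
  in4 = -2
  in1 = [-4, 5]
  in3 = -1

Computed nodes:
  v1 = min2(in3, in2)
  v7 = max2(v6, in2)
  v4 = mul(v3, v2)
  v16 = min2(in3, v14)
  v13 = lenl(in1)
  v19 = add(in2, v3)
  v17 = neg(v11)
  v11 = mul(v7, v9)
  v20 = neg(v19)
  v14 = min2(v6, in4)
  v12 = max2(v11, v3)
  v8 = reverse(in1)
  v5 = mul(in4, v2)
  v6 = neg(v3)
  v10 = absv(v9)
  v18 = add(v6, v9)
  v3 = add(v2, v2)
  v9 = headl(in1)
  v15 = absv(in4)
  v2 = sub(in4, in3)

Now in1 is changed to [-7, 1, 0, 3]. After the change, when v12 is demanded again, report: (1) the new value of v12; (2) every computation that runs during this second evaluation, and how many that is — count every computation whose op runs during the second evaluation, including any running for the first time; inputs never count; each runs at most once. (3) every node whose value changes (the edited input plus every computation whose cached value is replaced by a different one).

Demanding v12 again yields -2.
3 computations run: v9, v11, v12.
The nodes whose values change: in1, v9, v11.

First demand of the output computes:
  v2 = sub(-2, -1) = -1
  v3 = add(-1, -1) = -2
  v6 = neg(-2) = 2
  v7 = max2(2, -7) = 2
  v9 = headl([-4, 5]) = -4
  v11 = mul(2, -4) = -8
  v12 = max2(-8, -2) = -2

After the edit, cleaning proceeds:
  v9: a read changed (in1 [-4, 5]->[-7, 1, 0, 3]) — executes, giving -7.
  v11: a read changed (v9 -4->-7) — executes, giving -14.
  v12: a read changed (v11 -8->-14) — executes, giving -2 — identical to its old value.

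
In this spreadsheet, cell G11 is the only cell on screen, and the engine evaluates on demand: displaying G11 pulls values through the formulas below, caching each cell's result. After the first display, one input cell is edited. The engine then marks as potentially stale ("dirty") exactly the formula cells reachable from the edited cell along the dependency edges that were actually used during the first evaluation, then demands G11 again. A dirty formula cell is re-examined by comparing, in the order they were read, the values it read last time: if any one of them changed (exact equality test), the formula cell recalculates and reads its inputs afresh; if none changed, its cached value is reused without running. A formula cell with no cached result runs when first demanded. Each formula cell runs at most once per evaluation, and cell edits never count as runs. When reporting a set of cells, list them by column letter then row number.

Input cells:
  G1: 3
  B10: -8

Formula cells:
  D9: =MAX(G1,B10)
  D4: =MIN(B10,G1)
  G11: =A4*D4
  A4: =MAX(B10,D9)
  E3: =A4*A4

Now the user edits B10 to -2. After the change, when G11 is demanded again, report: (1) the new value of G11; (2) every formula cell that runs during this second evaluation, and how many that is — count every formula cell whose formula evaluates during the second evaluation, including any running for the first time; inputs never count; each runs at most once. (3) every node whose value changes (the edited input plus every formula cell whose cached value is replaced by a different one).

G11 now evaluates to -6.
Run set: A4, D4, D9, G11 (4 run).
Changed values: B10, D4, G11.

Initial pass — values computed on the first demand:
  D4 = MIN(-8, 3) = -8
  D9 = MAX(3, -8) = 3
  A4 = MAX(-8, 3) = 3
  G11 = 3 * -8 = -24

Second demand — change propagation:
  D4: re-runs because B10 -8->-2; new result -2.
  D9: re-runs because B10 -8->-2; new result 3 (unchanged).
  A4: re-runs because B10 -8->-2; new result 3 (unchanged).
  G11: re-runs because D4 -8->-2; new result -6.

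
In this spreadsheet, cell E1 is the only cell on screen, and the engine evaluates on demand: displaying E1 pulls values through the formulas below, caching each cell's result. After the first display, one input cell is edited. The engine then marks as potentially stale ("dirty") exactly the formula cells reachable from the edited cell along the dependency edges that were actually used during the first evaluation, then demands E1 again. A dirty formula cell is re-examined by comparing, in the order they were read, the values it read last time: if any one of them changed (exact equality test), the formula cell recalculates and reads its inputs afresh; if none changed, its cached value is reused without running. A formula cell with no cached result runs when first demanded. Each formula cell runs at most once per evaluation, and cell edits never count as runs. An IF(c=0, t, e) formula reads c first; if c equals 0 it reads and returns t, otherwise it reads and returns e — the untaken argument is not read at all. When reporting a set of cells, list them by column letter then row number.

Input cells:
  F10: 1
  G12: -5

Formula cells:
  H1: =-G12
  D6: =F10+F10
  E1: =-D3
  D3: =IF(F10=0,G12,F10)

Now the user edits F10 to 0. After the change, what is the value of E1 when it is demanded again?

Initial pass — values computed on the first demand:
  D3 = IF(F10=0: F10=1 -> else branch F10) = 1
  E1 = -(1) = -1

Second demand — change propagation:
  D3: re-runs because F10 1->0; F10 1->0; new result -5.
  E1: re-runs because D3 1->-5; new result 5.

E1 now evaluates to 5.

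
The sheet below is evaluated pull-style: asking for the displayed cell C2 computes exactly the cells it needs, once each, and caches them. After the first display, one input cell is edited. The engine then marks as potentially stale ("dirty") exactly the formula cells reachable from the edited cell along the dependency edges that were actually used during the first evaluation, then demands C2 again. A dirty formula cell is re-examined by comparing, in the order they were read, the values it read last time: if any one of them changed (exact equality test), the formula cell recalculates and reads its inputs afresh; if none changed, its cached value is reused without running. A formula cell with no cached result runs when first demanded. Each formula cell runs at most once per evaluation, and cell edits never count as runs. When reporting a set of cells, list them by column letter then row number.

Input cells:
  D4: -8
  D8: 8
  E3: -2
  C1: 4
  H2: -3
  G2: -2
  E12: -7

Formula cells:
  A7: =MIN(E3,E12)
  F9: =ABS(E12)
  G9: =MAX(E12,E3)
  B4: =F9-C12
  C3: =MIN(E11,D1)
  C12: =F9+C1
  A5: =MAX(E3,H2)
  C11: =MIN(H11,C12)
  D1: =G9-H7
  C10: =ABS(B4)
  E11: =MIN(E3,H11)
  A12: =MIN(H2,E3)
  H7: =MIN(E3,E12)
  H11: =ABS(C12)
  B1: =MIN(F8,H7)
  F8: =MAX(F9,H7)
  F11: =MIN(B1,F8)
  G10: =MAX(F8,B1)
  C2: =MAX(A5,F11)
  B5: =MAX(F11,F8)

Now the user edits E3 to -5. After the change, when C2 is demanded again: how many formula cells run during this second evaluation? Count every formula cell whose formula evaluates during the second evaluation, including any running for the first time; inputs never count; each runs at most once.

First demand of the output computes:
  A5 = MAX(-2, -3) = -2
  F9 = ABS(-7) = 7
  H7 = MIN(-2, -7) = -7
  F8 = MAX(7, -7) = 7
  B1 = MIN(7, -7) = -7
  F11 = MIN(-7, 7) = -7
  C2 = MAX(-2, -7) = -2

After the edit, cleaning proceeds:
  A5: a read changed (E3 -2->-5) — executes, giving -3.
  H7: a read changed (E3 -2->-5) — executes, giving -7 — identical to its old value.
  F8: dirty, but its reads are unchanged (F9 unchanged, H7 unchanged); cached 7 stands.
  B1: dirty, but its reads are unchanged (F8 unchanged, H7 unchanged); cached -7 stands.
  F11: dirty, but its reads are unchanged (B1 unchanged, F8 unchanged); cached -7 stands.
  C2: a read changed (A5 -2->-3) — executes, giving -3.

Note where the cutoff bites: F8 is checked, finds nothing changed, and keeps its cache.

3 formula cells run: A5, C2, H7.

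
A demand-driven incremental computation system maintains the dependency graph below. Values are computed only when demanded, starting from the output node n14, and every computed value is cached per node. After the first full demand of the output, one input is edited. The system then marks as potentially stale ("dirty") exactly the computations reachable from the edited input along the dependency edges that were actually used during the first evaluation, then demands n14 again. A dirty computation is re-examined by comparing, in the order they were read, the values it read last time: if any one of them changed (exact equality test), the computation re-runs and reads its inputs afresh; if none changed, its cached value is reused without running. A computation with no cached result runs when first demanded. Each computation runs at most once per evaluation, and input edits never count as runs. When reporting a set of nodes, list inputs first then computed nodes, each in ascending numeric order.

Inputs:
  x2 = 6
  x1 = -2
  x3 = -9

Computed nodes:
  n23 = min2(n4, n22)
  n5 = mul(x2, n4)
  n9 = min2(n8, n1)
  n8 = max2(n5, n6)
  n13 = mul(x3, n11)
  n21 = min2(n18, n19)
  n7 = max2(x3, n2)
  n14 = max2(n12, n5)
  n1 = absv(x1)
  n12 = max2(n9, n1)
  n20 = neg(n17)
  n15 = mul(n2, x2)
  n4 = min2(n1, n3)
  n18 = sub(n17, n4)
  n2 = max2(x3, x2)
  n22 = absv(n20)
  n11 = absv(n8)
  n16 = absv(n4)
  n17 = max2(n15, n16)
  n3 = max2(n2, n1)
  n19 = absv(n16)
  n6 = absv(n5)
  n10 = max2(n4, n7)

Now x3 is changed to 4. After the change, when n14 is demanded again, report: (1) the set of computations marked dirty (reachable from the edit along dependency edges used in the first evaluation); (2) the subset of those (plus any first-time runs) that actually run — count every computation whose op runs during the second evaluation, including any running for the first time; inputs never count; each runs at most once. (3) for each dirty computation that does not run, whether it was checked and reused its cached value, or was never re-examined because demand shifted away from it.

First evaluation (everything demanded from the output):
  n1 = absv(-2) = 2
  n2 = max2(-9, 6) = 6
  n3 = max2(6, 2) = 6
  n4 = min2(2, 6) = 2
  n5 = mul(6, 2) = 12
  n6 = absv(12) = 12
  n8 = max2(12, 12) = 12
  n9 = min2(12, 2) = 2
  n12 = max2(2, 2) = 2
  n14 = max2(2, 12) = 12

Propagation after the edit:
  n2: runs — x3 -9->4; result 6 (same value as before).
  n3: checked — values it read are unchanged (n2 unchanged, n1 unchanged); reused cached 6 without running.
  n4: checked — values it read are unchanged (n1 unchanged, n3 unchanged); reused cached 2 without running.
  n5: checked — values it read are unchanged (x2 unchanged, n4 unchanged); reused cached 12 without running.
  n6: checked — values it read are unchanged (n5 unchanged); reused cached 12 without running.
  n8: checked — values it read are unchanged (n5 unchanged, n6 unchanged); reused cached 12 without running.
  n9: checked — values it read are unchanged (n8 unchanged, n1 unchanged); reused cached 2 without running.
  n12: checked — values it read are unchanged (n9 unchanged, n1 unchanged); reused cached 2 without running.
  n14: checked — values it read are unchanged (n12 unchanged, n5 unchanged); reused cached 12 without running.

Key observation: the change is absorbed at n2 — it re-runs but produces the same value, and the output's value is unchanged.

Marked dirty: n2, n3, n4, n5, n6, n8, n9, n12, n14.
Computations that run: n2 — 1 in total.
Checked but reused from cache: n3, n4, n5, n6, n8, n9, n12, n14.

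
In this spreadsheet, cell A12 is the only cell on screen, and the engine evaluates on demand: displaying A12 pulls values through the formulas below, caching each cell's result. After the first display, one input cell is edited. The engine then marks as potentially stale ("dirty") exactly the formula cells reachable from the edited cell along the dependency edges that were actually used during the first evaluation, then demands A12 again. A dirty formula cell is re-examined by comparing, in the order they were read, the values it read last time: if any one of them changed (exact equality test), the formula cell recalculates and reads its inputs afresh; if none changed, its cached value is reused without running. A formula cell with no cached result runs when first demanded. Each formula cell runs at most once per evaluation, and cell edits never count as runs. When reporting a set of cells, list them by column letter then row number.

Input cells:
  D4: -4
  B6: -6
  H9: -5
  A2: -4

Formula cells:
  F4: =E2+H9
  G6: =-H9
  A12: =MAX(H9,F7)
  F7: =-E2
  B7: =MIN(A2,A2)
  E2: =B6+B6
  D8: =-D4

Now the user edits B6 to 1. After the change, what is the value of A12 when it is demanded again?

A12 now evaluates to -2.

Initial pass — values computed on the first demand:
  E2 = -6 + -6 = -12
  F7 = -(-12) = 12
  A12 = MAX(-5, 12) = 12

Second demand — change propagation:
  E2: re-runs because B6 -6->1; B6 -6->1; new result 2.
  F7: re-runs because E2 -12->2; new result -2.
  A12: re-runs because F7 12->-2; new result -2.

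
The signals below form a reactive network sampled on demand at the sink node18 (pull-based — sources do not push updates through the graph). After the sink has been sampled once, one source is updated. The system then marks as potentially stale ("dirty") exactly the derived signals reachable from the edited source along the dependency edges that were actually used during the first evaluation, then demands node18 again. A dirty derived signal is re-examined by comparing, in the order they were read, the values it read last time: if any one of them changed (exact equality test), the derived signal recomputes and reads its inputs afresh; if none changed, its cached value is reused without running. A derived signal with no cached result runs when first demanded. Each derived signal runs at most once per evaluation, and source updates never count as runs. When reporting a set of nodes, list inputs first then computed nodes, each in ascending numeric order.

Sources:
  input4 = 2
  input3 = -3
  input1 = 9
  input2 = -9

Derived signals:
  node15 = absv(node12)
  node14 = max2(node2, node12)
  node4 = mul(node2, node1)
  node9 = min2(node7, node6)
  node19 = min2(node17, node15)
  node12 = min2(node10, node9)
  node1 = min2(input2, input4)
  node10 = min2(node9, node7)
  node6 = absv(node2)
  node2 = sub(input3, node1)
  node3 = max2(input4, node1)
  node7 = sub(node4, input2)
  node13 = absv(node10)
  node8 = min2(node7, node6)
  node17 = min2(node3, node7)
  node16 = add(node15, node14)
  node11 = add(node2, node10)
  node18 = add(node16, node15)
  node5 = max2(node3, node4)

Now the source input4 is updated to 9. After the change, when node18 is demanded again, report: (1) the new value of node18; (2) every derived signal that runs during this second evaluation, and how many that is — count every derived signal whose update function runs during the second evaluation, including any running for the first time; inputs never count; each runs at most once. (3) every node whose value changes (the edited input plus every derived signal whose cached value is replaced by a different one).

Initial pass — values computed on the first demand:
  node1 = min2(-9, 2) = -9
  node2 = sub(-3, -9) = 6
  node4 = mul(6, -9) = -54
  node6 = absv(6) = 6
  node7 = sub(-54, -9) = -45
  node9 = min2(-45, 6) = -45
  node10 = min2(-45, -45) = -45
  node12 = min2(-45, -45) = -45
  node14 = max2(6, -45) = 6
  node15 = absv(-45) = 45
  node16 = add(45, 6) = 51
  node18 = add(51, 45) = 96

Second demand — change propagation:
  node1: re-runs because input4 2->9; new result -9 (unchanged).
  node2: re-examined; everything it read last time is the same (input3 unchanged, node1 unchanged) — cache 6 kept, no run.
  node4: re-examined; everything it read last time is the same (node2 unchanged, node1 unchanged) — cache -54 kept, no run.
  node6: re-examined; everything it read last time is the same (node2 unchanged) — cache 6 kept, no run.
  node7: re-examined; everything it read last time is the same (node4 unchanged, input2 unchanged) — cache -45 kept, no run.
  node9: re-examined; everything it read last time is the same (node7 unchanged, node6 unchanged) — cache -45 kept, no run.
  node10: re-examined; everything it read last time is the same (node9 unchanged, node7 unchanged) — cache -45 kept, no run.
  node12: re-examined; everything it read last time is the same (node10 unchanged, node9 unchanged) — cache -45 kept, no run.
  node14: re-examined; everything it read last time is the same (node2 unchanged, node12 unchanged) — cache 6 kept, no run.
  node15: re-examined; everything it read last time is the same (node12 unchanged) — cache 45 kept, no run.
  node16: re-examined; everything it read last time is the same (node15 unchanged, node14 unchanged) — cache 51 kept, no run.
  node18: re-examined; everything it read last time is the same (node16 unchanged, node15 unchanged) — cache 96 kept, no run.

The important point: node1 recomputes to an identical value, and the output ends up unchanged.

node18 now evaluates to 96.
Run set: node1 (1 run).
Changed values: input4.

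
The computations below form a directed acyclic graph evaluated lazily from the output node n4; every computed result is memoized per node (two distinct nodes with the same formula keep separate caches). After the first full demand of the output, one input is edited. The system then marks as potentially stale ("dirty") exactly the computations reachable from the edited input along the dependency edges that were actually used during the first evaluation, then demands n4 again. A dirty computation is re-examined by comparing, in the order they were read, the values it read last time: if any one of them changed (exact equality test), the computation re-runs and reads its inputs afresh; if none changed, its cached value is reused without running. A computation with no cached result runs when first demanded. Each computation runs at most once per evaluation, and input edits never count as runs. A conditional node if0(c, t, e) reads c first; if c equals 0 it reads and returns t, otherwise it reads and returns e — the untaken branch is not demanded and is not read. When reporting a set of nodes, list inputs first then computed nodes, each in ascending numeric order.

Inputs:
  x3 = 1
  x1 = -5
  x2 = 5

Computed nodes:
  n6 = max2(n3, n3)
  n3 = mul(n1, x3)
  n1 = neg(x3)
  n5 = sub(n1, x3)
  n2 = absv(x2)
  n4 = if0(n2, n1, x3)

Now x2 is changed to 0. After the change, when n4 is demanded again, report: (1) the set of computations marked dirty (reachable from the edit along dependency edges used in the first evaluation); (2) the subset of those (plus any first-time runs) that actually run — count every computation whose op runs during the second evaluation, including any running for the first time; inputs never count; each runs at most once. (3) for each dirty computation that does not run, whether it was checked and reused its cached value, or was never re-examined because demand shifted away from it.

The edit dirties: n2, n4.
3 computations run: n1, n2, n4.
No dirty computation escaped a run.
Note the branch switch — n1 had no cache and runs now for the first time.

First demand of the output computes:
  n2 = absv(5) = 5
  n4 = if0(n2=5 -> else branch x3) = 1

After the edit, cleaning proceeds:
  n1: had never run; runs now, result -1.
  n2: a read changed (x2 5->0) — executes, giving 0.
  n4: a read changed (n2 5->0) — executes, giving -1.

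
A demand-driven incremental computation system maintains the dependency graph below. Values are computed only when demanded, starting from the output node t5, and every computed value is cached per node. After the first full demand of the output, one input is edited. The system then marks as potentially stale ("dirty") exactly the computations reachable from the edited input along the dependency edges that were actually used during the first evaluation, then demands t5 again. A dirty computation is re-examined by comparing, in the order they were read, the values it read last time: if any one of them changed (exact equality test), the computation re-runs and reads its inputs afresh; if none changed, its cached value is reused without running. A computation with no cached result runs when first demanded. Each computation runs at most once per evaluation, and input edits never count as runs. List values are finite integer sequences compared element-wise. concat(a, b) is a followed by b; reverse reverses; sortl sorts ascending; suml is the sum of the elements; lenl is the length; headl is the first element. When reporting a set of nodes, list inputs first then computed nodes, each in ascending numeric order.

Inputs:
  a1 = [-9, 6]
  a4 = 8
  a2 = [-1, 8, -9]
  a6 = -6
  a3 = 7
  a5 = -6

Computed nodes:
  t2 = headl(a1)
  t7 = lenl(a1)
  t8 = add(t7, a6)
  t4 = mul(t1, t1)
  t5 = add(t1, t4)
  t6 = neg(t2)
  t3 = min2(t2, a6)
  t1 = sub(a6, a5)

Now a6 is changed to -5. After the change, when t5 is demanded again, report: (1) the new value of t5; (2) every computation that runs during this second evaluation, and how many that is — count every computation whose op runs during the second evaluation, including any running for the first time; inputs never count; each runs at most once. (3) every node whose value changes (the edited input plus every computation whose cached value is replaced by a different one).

New value of t5: 2.
Computations that run: t1, t4, t5 — 3 in total.
Values that change: a6, t1, t4, t5.

First evaluation (everything demanded from the output):
  t1 = sub(-6, -6) = 0
  t4 = mul(0, 0) = 0
  t5 = add(0, 0) = 0

Propagation after the edit:
  t1: runs — a6 -6->-5; result 1.
  t4: runs — t1 0->1; t1 0->1; result 1.
  t5: runs — t1 0->1; t4 0->1; result 2.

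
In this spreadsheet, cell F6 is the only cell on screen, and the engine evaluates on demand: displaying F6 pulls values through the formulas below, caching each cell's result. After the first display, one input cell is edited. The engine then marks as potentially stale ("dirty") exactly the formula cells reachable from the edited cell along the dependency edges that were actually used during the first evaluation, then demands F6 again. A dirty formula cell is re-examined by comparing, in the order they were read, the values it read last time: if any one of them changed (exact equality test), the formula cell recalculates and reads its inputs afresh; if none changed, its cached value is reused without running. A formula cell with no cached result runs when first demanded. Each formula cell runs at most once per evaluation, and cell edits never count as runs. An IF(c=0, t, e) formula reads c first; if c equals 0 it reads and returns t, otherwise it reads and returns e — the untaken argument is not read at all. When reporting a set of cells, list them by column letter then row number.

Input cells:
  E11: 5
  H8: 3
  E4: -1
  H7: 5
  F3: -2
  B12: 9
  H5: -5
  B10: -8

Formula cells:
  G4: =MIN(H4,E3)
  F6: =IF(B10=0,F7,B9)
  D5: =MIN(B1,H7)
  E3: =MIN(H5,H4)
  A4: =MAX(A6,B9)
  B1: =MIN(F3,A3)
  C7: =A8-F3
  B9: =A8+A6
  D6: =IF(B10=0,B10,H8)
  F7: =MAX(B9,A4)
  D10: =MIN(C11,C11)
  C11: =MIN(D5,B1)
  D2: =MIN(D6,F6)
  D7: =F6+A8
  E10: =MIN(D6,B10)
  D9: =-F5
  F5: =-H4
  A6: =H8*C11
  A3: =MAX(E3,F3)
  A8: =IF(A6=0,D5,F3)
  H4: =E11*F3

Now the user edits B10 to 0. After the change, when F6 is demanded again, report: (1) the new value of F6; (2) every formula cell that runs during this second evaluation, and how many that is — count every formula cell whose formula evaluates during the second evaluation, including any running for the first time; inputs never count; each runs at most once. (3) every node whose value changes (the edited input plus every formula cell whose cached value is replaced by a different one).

F6 now evaluates to -6.
Run set: A4, F6, F7 (3 run).
Changed values: B10, F6.
The important point: the flipped condition pulls in fresh nodes; A4, F7 run for the first time.

Initial pass — values computed on the first demand:
  H4 = 5 * -2 = -10
  E3 = MIN(-5, -10) = -10
  A3 = MAX(-10, -2) = -2
  B1 = MIN(-2, -2) = -2
  D5 = MIN(-2, 5) = -2
  C11 = MIN(-2, -2) = -2
  A6 = 3 * -2 = -6
  A8 = IF(A6=0: A6=-6 -> else branch F3) = -2
  B9 = -2 + -6 = -8
  F6 = IF(B10=0: B10=-8 -> else branch B9) = -8

Second demand — change propagation:
  A4: newly demanded (no cache) — executes and yields -6.
  F7: newly demanded (no cache) — executes and yields -6.
  F6: re-runs because B10 -8->0; new result -6.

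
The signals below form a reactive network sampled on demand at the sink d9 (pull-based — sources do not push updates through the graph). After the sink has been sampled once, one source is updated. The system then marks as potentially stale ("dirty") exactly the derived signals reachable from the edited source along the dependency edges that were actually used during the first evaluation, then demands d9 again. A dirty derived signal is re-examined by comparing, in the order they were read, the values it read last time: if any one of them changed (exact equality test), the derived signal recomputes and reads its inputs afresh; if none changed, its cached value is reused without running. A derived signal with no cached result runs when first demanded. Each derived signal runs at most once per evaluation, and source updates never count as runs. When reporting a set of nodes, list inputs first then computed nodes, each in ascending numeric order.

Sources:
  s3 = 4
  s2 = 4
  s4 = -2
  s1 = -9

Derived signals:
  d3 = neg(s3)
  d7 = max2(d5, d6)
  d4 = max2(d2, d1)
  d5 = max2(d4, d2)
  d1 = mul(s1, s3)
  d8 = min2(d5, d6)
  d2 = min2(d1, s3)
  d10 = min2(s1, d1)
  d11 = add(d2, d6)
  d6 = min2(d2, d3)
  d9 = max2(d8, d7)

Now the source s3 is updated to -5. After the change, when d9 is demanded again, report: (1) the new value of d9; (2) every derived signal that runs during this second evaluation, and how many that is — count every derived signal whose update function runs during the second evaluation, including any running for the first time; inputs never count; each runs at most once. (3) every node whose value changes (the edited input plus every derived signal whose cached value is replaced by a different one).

Initial pass — values computed on the first demand:
  d1 = mul(-9, 4) = -36
  d2 = min2(-36, 4) = -36
  d3 = neg(4) = -4
  d4 = max2(-36, -36) = -36
  d5 = max2(-36, -36) = -36
  d6 = min2(-36, -4) = -36
  d7 = max2(-36, -36) = -36
  d8 = min2(-36, -36) = -36
  d9 = max2(-36, -36) = -36

Second demand — change propagation:
  d1: re-runs because s3 4->-5; new result 45.
  d2: re-runs because d1 -36->45; s3 4->-5; new result -5.
  d3: re-runs because s3 4->-5; new result 5.
  d4: re-runs because d2 -36->-5; d1 -36->45; new result 45.
  d5: re-runs because d4 -36->45; d2 -36->-5; new result 45.
  d6: re-runs because d2 -36->-5; d3 -4->5; new result -5.
  d7: re-runs because d5 -36->45; d6 -36->-5; new result 45.
  d8: re-runs because d5 -36->45; d6 -36->-5; new result -5.
  d9: re-runs because d8 -36->-5; d7 -36->45; new result 45.

d9 now evaluates to 45.
Run set: d1, d2, d3, d4, d5, d6, d7, d8, d9 (9 run).
Changed values: s3, d1, d2, d3, d4, d5, d6, d7, d8, d9.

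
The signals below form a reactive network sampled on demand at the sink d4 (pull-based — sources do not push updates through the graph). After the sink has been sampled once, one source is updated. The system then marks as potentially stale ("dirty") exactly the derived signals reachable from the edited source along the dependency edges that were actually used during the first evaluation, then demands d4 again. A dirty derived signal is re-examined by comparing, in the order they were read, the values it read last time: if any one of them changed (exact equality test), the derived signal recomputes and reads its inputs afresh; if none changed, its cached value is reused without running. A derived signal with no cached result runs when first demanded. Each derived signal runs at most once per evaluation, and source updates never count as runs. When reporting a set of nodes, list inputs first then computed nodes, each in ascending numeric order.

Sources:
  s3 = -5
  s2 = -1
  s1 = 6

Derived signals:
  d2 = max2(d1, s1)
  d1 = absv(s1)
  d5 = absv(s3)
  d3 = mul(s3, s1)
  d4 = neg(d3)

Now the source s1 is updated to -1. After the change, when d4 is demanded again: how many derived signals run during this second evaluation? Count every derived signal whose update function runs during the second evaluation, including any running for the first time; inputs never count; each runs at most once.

Run set: d3, d4 (2 run).

Initial pass — values computed on the first demand:
  d3 = mul(-5, 6) = -30
  d4 = neg(-30) = 30

Second demand — change propagation:
  d3: re-runs because s1 6->-1; new result 5.
  d4: re-runs because d3 -30->5; new result -5.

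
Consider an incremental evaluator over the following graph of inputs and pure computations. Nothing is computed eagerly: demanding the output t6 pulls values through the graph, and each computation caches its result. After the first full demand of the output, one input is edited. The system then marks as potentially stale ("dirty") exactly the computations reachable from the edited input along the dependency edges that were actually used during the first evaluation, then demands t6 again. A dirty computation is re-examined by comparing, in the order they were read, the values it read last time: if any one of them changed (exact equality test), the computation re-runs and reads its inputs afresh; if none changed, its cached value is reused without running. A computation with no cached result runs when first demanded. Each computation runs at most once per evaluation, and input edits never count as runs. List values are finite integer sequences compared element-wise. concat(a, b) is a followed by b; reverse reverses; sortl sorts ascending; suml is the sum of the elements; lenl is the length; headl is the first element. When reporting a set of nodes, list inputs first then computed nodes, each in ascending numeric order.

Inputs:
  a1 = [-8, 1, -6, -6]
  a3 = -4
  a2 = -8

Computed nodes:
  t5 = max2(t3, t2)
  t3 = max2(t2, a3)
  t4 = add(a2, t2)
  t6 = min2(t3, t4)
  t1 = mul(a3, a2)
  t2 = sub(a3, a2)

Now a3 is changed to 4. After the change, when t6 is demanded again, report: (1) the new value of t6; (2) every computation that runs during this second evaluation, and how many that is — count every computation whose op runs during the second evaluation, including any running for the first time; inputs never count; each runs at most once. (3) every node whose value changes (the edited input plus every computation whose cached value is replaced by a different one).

Initial pass — values computed on the first demand:
  t2 = sub(-4, -8) = 4
  t3 = max2(4, -4) = 4
  t4 = add(-8, 4) = -4
  t6 = min2(4, -4) = -4

Second demand — change propagation:
  t2: re-runs because a3 -4->4; new result 12.
  t3: re-runs because t2 4->12; a3 -4->4; new result 12.
  t4: re-runs because t2 4->12; new result 4.
  t6: re-runs because t3 4->12; t4 -4->4; new result 4.

t6 now evaluates to 4.
Run set: t2, t3, t4, t6 (4 run).
Changed values: a3, t2, t3, t4, t6.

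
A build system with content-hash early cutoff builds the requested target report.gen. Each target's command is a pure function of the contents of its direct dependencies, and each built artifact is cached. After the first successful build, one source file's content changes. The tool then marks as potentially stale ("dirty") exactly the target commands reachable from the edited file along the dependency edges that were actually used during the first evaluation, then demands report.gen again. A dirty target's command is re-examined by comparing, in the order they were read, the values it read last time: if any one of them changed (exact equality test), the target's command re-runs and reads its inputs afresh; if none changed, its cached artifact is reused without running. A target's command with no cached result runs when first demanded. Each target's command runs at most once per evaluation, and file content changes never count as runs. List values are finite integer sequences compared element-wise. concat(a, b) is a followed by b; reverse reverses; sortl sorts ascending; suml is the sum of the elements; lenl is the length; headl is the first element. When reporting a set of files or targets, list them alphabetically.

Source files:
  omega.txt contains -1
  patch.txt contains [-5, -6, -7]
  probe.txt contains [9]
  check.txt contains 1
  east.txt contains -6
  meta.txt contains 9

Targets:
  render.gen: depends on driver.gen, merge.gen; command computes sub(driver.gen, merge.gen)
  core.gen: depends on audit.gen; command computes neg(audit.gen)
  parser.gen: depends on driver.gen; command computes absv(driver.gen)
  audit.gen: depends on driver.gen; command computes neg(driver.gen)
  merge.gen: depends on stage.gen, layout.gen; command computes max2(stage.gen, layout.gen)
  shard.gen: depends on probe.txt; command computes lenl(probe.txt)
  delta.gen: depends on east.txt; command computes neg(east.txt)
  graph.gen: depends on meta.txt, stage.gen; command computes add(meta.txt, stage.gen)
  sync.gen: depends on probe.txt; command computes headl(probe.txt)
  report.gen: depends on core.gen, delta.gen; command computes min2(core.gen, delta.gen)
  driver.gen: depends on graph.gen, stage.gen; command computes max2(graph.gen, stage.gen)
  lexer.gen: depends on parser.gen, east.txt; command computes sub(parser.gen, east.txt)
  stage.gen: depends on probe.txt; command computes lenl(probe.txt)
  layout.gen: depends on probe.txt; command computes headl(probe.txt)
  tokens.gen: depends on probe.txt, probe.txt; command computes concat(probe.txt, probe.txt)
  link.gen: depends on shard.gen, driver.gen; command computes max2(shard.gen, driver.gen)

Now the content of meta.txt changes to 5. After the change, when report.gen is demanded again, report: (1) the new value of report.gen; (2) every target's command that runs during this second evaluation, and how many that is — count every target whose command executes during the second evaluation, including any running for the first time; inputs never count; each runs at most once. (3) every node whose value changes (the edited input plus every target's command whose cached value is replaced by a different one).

First evaluation (everything demanded from the output):
  delta.gen = neg(-6) = 6
  stage.gen = lenl([9]) = 1
  graph.gen = add(9, 1) = 10
  driver.gen = max2(10, 1) = 10
  audit.gen = neg(10) = -10
  core.gen = neg(-10) = 10
  report.gen = min2(10, 6) = 6

Propagation after the edit:
  graph.gen: runs — meta.txt 9->5; result 6.
  driver.gen: runs — graph.gen 10->6; result 6.
  audit.gen: runs — driver.gen 10->6; result -6.
  core.gen: runs — audit.gen -10->-6; result 6.
  report.gen: runs — core.gen 10->6; result 6 (same value as before).

New value of report.gen: 6.
Target commands that run: audit.gen, core.gen, driver.gen, graph.gen, report.gen — 5 in total.
Values that change: audit.gen, core.gen, driver.gen, graph.gen, meta.txt.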